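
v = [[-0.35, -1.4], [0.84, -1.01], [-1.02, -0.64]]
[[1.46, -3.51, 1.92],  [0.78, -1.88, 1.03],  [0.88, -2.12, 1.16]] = v @ [[-0.25, 0.6, -0.33], [-0.98, 2.36, -1.29]]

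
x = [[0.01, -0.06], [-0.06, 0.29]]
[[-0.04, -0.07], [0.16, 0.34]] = x @ [[0.49, 0.99], [0.67, 1.36]]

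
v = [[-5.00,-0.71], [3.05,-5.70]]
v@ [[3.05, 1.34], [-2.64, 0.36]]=[[-13.38, -6.96],[24.35, 2.03]]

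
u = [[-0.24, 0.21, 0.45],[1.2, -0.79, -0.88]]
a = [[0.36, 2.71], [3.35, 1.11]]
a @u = [[3.17, -2.07, -2.22], [0.53, -0.17, 0.53]]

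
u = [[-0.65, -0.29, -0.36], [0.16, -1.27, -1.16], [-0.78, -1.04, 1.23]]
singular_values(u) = [1.83, 1.76, 0.63]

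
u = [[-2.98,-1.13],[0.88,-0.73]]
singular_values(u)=[3.24, 0.98]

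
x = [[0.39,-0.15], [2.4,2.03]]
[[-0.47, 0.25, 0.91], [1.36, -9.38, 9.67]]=x @ [[-0.65, -0.78, 2.86],[1.44, -3.7, 1.38]]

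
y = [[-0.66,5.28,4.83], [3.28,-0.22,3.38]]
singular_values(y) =[7.52, 4.16]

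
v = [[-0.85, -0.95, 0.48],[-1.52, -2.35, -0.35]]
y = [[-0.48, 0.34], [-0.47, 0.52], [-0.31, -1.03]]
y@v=[[-0.11, -0.34, -0.35], [-0.39, -0.78, -0.41], [1.83, 2.72, 0.21]]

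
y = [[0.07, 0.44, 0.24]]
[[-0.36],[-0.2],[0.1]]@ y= [[-0.03, -0.16, -0.09], [-0.01, -0.09, -0.05], [0.01, 0.04, 0.02]]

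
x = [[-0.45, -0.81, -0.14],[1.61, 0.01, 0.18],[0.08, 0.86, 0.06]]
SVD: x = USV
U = [[-0.39, -0.58, 0.72], [0.9, -0.40, 0.17], [0.19, 0.71, 0.68]]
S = [1.73, 1.13, 0.03]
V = [[0.95, 0.28, 0.13], [-0.29, 0.96, 0.05], [0.11, 0.08, -0.99]]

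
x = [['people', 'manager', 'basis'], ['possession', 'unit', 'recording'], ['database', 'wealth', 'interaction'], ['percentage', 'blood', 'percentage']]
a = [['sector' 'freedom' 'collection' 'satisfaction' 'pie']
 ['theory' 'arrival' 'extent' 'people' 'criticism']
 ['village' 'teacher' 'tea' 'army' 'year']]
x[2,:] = ['database', 'wealth', 'interaction']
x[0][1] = 'manager'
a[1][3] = 'people'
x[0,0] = 'people'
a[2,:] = ['village', 'teacher', 'tea', 'army', 'year']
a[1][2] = 'extent'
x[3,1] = 'blood'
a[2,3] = 'army'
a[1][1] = 'arrival'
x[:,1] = ['manager', 'unit', 'wealth', 'blood']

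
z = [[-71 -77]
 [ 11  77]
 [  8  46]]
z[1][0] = 11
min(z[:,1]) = -77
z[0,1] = -77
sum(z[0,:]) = -148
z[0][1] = -77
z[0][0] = -71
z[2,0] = 8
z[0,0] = -71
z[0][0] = -71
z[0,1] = -77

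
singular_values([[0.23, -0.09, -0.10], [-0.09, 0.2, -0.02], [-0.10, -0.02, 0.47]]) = [0.51, 0.29, 0.11]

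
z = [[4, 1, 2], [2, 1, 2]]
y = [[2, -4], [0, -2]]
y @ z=[[0, -2, -4], [-4, -2, -4]]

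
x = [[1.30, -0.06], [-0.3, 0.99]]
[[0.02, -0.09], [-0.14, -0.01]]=x@ [[0.01, -0.07], [-0.14, -0.03]]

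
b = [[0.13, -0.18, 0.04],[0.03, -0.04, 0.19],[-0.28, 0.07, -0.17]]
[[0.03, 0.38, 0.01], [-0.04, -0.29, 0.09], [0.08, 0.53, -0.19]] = b @ [[-0.23, -1.58, 0.47], [-0.39, -3.68, 0.38], [-0.27, -2.04, 0.48]]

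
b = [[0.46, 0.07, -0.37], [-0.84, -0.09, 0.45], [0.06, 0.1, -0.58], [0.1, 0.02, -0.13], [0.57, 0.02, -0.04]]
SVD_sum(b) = [[0.49, 0.06, -0.32], [-0.8, -0.10, 0.52], [0.31, 0.04, -0.2], [0.13, 0.02, -0.08], [0.42, 0.05, -0.27]] + [[-0.03, 0.01, -0.05], [-0.04, 0.01, -0.07], [-0.25, 0.06, -0.38], [-0.03, 0.01, -0.05], [0.15, -0.04, 0.23]] + [[0.0, -0.0, -0.00], [-0.0, 0.00, 0.00], [-0.00, 0.00, 0.0], [0.00, -0.0, -0.00], [-0.00, 0.00, 0.00]]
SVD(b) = [[-0.46, 0.11, 0.11], [0.74, 0.15, -0.23], [-0.29, 0.84, -0.37], [-0.12, 0.10, 0.73], [-0.39, -0.51, -0.51]] @ diag([1.293565899218872, 0.5481452569835575, 0.004903225928120645]) @ [[-0.83, -0.11, 0.54],[-0.55, 0.13, -0.82],[0.02, -0.99, -0.16]]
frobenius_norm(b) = 1.40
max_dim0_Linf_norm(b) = 0.84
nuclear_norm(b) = 1.85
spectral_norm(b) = 1.29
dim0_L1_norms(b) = [2.03, 0.3, 1.57]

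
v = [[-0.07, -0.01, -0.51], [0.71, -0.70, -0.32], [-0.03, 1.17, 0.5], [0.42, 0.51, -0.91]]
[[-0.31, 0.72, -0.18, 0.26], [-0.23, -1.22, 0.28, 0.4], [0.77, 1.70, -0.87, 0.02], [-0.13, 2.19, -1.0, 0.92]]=v @ [[0.35, -0.33, -0.34, 0.58], [0.43, 2.05, -0.93, 0.28], [0.55, -1.41, 0.42, -0.59]]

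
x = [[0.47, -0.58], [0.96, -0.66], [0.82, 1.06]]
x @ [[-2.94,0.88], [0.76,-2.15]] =[[-1.82,1.66], [-3.32,2.26], [-1.61,-1.56]]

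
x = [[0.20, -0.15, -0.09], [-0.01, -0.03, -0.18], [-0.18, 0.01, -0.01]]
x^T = [[0.2, -0.01, -0.18], [-0.15, -0.03, 0.01], [-0.09, -0.18, -0.01]]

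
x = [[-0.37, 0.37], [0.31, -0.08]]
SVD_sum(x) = [[-0.41,0.31],[0.23,-0.18]] + [[0.04, 0.06], [0.08, 0.1]]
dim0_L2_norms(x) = [0.48, 0.38]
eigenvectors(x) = [[-0.86, -0.58], [0.52, -0.81]]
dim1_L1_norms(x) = [0.74, 0.39]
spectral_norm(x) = 0.60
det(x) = -0.09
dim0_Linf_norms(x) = [0.37, 0.37]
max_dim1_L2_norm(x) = 0.52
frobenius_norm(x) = 0.61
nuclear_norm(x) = 0.74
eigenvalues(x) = [-0.59, 0.14]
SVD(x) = [[-0.87, 0.49], [0.49, 0.87]] @ diag([0.5966193808218477, 0.14263700230920107]) @ [[0.8, -0.61], [0.61, 0.8]]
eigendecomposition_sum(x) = [[-0.41, 0.30],[0.25, -0.18]] + [[0.04,0.07], [0.06,0.10]]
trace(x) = -0.45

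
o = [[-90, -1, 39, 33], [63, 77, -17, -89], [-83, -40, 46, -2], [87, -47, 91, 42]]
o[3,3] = 42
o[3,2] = 91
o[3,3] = 42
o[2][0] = -83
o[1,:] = [63, 77, -17, -89]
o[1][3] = -89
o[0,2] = 39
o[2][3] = -2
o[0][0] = -90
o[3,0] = 87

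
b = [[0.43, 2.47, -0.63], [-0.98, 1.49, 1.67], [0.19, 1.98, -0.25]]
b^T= [[0.43, -0.98, 0.19], [2.47, 1.49, 1.98], [-0.63, 1.67, -0.25]]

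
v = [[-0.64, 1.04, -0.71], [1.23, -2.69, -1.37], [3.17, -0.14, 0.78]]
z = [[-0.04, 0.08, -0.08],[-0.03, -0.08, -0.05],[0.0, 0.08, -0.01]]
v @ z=[[-0.01, -0.19, 0.01], [0.03, 0.2, 0.05], [-0.12, 0.33, -0.25]]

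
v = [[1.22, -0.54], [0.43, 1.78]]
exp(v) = [[2.92, -2.36],[1.88, 5.36]]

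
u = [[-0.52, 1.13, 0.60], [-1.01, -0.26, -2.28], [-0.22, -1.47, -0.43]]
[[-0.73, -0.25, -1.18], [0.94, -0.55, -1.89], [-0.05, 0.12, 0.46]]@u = [[0.89, 0.97, 0.64], [0.48, 3.98, 2.63], [-0.2, -0.76, -0.5]]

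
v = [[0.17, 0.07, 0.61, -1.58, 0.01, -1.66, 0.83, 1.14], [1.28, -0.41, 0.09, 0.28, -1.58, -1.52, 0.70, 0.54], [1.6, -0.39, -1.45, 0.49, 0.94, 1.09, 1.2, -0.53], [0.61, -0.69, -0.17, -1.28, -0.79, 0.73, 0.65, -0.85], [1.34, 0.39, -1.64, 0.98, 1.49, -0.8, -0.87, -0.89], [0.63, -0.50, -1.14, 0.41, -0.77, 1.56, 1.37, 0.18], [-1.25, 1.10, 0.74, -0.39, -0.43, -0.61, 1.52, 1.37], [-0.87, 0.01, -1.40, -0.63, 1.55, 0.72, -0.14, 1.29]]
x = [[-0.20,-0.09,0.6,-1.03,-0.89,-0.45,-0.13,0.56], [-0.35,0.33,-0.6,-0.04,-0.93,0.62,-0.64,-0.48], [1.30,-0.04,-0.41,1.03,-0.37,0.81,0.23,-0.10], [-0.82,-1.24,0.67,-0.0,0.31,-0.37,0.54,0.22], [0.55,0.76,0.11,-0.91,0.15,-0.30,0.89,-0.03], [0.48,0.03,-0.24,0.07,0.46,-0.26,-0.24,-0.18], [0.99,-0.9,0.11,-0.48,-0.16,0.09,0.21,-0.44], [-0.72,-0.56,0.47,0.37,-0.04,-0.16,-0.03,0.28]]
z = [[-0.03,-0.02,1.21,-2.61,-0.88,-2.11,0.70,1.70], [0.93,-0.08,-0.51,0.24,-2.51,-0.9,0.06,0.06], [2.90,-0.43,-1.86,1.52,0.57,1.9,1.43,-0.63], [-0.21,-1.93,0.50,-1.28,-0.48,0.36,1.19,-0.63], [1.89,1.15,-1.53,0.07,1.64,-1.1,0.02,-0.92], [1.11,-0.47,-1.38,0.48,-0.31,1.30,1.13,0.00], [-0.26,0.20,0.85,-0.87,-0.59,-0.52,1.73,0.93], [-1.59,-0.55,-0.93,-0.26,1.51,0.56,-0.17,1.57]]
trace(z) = 2.99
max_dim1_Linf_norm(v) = 1.66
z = v + x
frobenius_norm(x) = 4.38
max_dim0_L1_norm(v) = 8.69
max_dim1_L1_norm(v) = 8.4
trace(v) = 2.89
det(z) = 303.12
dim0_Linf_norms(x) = [1.3, 1.24, 0.67, 1.03, 0.93, 0.81, 0.89, 0.56]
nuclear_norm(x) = 10.26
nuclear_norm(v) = 18.76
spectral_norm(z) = 6.24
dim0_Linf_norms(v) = [1.6, 1.1, 1.64, 1.58, 1.58, 1.66, 1.52, 1.37]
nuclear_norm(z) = 22.12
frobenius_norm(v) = 7.86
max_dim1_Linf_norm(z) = 2.9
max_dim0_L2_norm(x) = 2.13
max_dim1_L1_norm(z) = 11.24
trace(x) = 0.10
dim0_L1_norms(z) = [8.92, 4.83, 8.77, 7.33, 8.49, 8.75, 6.43, 6.44]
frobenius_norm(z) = 9.34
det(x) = -0.23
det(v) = 18.44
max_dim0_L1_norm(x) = 5.41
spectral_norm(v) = 4.76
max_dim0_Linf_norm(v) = 1.66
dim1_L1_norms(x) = [3.95, 3.99, 4.29, 4.17, 3.7, 1.96, 3.38, 2.63]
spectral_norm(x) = 2.66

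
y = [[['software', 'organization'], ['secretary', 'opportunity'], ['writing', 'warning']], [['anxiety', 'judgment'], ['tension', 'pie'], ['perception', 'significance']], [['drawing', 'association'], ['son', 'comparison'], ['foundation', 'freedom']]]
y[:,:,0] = [['software', 'secretary', 'writing'], ['anxiety', 'tension', 'perception'], ['drawing', 'son', 'foundation']]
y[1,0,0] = 'anxiety'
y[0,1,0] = 'secretary'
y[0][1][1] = 'opportunity'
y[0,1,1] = 'opportunity'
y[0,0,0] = 'software'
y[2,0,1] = 'association'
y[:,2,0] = ['writing', 'perception', 'foundation']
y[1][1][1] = 'pie'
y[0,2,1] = 'warning'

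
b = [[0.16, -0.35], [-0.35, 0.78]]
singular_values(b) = [0.94, 0.0]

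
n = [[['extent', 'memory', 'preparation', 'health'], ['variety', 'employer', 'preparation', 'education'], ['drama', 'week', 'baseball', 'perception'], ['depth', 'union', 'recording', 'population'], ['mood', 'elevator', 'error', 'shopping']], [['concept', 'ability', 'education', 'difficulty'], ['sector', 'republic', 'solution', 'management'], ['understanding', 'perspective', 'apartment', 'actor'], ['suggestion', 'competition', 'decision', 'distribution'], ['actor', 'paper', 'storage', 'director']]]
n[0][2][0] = 'drama'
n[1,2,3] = 'actor'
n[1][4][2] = 'storage'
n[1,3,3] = 'distribution'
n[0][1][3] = 'education'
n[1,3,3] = 'distribution'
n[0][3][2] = 'recording'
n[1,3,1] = 'competition'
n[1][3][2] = 'decision'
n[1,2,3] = 'actor'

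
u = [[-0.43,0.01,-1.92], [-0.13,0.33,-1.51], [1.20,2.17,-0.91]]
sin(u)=[[-1.49, -1.10, -3.43], [-0.76, -0.14, -2.94], [2.07, 4.32, -3.23]]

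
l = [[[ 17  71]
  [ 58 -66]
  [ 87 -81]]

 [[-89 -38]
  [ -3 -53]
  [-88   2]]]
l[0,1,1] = -66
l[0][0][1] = 71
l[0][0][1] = 71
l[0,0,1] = 71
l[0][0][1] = 71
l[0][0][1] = 71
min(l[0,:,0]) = 17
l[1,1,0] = -3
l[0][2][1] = -81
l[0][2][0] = 87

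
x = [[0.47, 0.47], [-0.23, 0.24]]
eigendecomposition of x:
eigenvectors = [[0.82+0.00j, 0.82-0.00j], [-0.20+0.54j, (-0.2-0.54j)]]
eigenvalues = [(0.36+0.31j), (0.36-0.31j)]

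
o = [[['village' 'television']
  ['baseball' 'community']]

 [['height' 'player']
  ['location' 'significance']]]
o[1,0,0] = 'height'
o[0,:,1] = ['television', 'community']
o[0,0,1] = 'television'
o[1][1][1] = 'significance'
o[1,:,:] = [['height', 'player'], ['location', 'significance']]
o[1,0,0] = 'height'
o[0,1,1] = 'community'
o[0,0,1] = 'television'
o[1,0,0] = 'height'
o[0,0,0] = 'village'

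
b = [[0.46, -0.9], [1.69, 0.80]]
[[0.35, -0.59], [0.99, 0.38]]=b@[[0.62, -0.07], [-0.07, 0.62]]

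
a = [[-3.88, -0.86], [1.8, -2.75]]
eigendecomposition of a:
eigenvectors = [[(0.26-0.51j), 0.26+0.51j], [-0.82+0.00j, (-0.82-0j)]]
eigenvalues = [(-3.32+1.11j), (-3.32-1.11j)]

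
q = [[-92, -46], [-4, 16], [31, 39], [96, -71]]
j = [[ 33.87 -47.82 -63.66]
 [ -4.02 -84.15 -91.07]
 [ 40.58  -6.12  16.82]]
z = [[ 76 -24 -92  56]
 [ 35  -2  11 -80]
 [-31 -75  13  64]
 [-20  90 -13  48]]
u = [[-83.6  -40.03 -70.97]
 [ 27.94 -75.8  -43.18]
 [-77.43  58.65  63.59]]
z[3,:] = [-20, 90, -13, 48]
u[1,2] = -43.18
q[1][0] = -4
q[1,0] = -4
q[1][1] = 16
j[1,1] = -84.15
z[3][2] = -13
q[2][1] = 39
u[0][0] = -83.6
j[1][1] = -84.15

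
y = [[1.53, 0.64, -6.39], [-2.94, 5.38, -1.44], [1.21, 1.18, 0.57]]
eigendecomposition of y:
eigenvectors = [[(-0.79+0j), -0.79-0.00j, (-0.15+0j)], [-0.41-0.19j, (-0.41+0.19j), 0.97+0.00j], [-0.11+0.40j, -0.11-0.40j, (0.19+0j)]]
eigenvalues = [(0.96+3.44j), (0.96-3.44j), (5.55+0j)]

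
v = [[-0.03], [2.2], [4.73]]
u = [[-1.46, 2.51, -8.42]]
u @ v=[[-34.26]]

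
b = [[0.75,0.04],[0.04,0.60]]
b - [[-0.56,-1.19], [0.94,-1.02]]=[[1.31, 1.23], [-0.9, 1.62]]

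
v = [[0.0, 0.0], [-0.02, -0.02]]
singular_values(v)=[0.03, 0.0]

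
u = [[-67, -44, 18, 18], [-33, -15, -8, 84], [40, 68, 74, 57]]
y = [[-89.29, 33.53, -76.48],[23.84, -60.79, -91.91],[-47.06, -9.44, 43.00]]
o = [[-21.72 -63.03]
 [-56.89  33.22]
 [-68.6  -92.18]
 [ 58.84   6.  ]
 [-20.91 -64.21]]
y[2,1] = -9.44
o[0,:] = [-21.72, -63.03]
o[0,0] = -21.72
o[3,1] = 6.0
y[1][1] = -60.79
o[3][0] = 58.84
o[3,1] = 6.0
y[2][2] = 43.0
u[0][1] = -44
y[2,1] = -9.44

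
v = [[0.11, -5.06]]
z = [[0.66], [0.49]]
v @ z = [[-2.41]]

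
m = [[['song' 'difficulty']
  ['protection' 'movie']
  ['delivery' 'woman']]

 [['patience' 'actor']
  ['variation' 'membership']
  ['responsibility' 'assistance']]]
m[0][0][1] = 'difficulty'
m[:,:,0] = [['song', 'protection', 'delivery'], ['patience', 'variation', 'responsibility']]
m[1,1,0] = 'variation'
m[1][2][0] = 'responsibility'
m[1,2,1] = 'assistance'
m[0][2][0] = 'delivery'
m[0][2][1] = 'woman'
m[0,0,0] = 'song'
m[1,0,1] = 'actor'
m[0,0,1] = 'difficulty'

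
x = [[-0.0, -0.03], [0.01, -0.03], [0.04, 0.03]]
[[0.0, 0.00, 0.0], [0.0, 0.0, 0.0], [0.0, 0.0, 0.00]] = x @ [[0.02, 0.04, 0.10], [-0.02, -0.04, -0.09]]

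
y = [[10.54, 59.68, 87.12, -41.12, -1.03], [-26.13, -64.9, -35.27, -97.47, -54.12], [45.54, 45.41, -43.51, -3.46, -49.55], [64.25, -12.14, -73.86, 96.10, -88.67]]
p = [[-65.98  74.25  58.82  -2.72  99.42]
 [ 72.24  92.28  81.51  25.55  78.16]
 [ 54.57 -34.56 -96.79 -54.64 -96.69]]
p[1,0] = 72.24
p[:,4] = [99.42, 78.16, -96.69]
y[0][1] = 59.68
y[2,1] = 45.41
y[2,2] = -43.51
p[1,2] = 81.51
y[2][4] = -49.55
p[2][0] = 54.57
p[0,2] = 58.82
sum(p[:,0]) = 60.82999999999999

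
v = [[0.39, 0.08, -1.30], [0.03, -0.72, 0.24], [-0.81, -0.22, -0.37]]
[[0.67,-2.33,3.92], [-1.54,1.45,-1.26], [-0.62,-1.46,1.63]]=v@[[0.34, 1.2, -0.73], [2.06, -1.28, 0.66], [-0.29, 2.07, -3.19]]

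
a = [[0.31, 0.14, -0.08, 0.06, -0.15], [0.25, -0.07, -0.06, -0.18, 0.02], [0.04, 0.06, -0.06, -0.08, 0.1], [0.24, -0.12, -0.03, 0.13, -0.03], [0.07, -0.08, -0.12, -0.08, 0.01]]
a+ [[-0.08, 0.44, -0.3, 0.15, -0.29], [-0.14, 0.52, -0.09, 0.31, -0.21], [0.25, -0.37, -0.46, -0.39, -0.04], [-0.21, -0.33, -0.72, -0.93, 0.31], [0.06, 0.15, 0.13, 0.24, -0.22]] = [[0.23, 0.58, -0.38, 0.21, -0.44], [0.11, 0.45, -0.15, 0.13, -0.19], [0.29, -0.31, -0.52, -0.47, 0.06], [0.03, -0.45, -0.75, -0.8, 0.28], [0.13, 0.07, 0.01, 0.16, -0.21]]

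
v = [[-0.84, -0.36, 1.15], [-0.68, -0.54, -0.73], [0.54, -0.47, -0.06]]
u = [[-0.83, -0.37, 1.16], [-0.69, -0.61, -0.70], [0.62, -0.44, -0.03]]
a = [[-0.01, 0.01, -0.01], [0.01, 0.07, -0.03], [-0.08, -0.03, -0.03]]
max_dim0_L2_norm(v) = 1.36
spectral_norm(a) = 0.10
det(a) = 0.00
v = a + u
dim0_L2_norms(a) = [0.08, 0.08, 0.04]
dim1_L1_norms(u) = [2.36, 2.0, 1.09]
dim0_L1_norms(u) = [2.14, 1.42, 1.89]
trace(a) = 0.03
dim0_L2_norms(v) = [1.21, 0.8, 1.36]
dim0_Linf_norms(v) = [0.84, 0.54, 1.15]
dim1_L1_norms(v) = [2.35, 1.95, 1.07]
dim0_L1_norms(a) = [0.1, 0.11, 0.07]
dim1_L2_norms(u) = [1.47, 1.16, 0.76]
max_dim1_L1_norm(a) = 0.14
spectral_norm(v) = 1.49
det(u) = 1.20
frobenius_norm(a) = 0.12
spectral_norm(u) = 1.50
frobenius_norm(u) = 2.02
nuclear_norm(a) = 0.17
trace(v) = -1.44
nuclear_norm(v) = 3.29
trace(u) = -1.47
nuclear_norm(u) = 3.35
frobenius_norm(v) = 1.99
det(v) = 1.12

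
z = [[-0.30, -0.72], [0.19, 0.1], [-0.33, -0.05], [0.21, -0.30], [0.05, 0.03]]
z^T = [[-0.3, 0.19, -0.33, 0.21, 0.05], [-0.72, 0.1, -0.05, -0.30, 0.03]]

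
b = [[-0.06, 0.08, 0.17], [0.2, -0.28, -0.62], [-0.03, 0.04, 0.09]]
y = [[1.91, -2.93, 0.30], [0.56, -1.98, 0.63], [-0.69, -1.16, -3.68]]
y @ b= [[-0.71, 0.99, 2.17], [-0.45, 0.62, 1.38], [-0.08, 0.12, 0.27]]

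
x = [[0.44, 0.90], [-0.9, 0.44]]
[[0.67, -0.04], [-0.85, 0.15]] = x@[[1.06, -0.15], [0.23, 0.03]]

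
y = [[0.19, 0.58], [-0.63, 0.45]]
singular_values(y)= [0.82, 0.55]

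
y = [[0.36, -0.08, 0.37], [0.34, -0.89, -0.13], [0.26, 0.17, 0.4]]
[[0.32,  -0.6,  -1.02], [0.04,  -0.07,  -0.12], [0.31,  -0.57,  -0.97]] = y @ [[0.36, -0.67, -1.14], [0.02, -0.03, -0.06], [0.53, -0.98, -1.67]]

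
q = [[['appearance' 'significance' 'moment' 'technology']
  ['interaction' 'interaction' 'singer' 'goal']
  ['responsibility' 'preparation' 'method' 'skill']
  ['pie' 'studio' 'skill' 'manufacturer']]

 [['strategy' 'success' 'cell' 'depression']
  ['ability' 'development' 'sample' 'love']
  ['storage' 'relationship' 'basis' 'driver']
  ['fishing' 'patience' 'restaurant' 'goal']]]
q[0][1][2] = 'singer'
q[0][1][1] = 'interaction'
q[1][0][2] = 'cell'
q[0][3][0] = 'pie'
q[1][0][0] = 'strategy'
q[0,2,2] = 'method'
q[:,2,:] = [['responsibility', 'preparation', 'method', 'skill'], ['storage', 'relationship', 'basis', 'driver']]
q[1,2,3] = 'driver'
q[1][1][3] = 'love'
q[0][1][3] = 'goal'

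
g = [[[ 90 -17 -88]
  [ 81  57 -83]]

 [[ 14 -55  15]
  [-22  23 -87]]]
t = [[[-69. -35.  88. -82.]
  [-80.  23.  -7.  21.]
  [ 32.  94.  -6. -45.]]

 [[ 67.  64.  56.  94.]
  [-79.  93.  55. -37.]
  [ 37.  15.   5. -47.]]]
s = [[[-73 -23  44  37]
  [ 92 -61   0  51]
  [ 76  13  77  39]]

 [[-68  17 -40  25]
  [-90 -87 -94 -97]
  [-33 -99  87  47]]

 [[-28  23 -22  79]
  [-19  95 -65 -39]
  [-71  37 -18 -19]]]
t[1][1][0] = -79.0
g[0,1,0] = 81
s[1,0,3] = 25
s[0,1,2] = 0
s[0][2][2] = 77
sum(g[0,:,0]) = 171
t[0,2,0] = 32.0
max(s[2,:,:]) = 95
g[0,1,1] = 57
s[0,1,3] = 51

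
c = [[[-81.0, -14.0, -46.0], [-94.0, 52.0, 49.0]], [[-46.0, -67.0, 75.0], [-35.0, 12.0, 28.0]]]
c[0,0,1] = -14.0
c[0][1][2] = 49.0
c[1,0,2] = 75.0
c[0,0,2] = -46.0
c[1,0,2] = 75.0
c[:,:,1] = [[-14.0, 52.0], [-67.0, 12.0]]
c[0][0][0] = -81.0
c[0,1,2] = 49.0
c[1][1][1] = 12.0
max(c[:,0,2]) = 75.0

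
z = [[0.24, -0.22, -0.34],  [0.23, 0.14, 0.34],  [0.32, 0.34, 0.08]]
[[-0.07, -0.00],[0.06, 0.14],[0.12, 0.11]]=z@ [[0.03, 0.29], [0.32, 0.01], [0.01, 0.21]]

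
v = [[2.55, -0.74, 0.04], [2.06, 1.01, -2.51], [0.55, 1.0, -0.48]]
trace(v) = 3.08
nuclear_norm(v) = 6.70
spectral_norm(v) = 3.88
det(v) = 5.51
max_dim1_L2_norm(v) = 3.4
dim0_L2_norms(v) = [3.32, 1.6, 2.56]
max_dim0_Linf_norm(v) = 2.55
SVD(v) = [[-0.48,0.86,0.13], [-0.84,-0.42,-0.33], [-0.23,-0.27,0.93]] @ diag([3.8755679822349327, 2.167348024396429, 0.6564871333242951]) @ [[-0.8, -0.19, 0.57], [0.55, -0.62, 0.57], [0.25, 0.76, 0.60]]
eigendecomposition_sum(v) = [[(2.18-0j), -0.78+0.00j, (0.82+0j)], [(1.63-0j), -0.59+0.00j, 0.62+0.00j], [(1.13-0j), -0.41+0.00j, (0.43+0j)]] + [[0.19-0.13j, 0.02+0.33j, (-0.39-0.22j)], [(0.22-0.78j), 0.80+0.86j, (-1.56+0.26j)], [-0.29-0.39j, (0.7-0.06j), (-0.45+0.84j)]] + [[(0.19+0.13j), (0.02-0.33j), -0.39+0.22j], [(0.22+0.78j), 0.80-0.86j, (-1.56-0.26j)], [-0.29+0.39j, (0.7+0.06j), (-0.45-0.84j)]]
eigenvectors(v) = [[-0.74+0.00j, (-0.18-0.15j), -0.18+0.15j], [(-0.55+0j), -0.83+0.00j, -0.83-0.00j], [-0.38+0.00j, (-0.31+0.4j), (-0.31-0.4j)]]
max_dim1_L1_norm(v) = 5.58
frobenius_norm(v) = 4.49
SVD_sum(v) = [[1.50,0.35,-1.07],[2.61,0.61,-1.86],[0.72,0.17,-0.51]] + [[1.03,-1.16,1.06], [-0.50,0.57,-0.52], [-0.32,0.36,-0.33]] + [[0.02, 0.07, 0.05], [-0.05, -0.17, -0.13], [0.15, 0.47, 0.37]]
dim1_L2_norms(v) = [2.66, 3.4, 1.24]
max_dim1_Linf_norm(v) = 2.55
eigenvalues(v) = [(2.02+0j), (0.53+1.57j), (0.53-1.57j)]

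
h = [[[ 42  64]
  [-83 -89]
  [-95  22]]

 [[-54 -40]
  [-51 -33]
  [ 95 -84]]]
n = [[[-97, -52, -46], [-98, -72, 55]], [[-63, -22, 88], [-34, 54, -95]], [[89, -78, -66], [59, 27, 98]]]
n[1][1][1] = 54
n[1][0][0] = -63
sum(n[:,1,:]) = -6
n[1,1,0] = -34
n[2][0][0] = 89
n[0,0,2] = -46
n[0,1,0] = -98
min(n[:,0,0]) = -97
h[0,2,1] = 22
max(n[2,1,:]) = 98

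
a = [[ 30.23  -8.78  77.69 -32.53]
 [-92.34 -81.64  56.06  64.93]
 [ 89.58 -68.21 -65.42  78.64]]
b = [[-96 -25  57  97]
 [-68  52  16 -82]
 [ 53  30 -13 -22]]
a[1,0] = -92.34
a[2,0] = 89.58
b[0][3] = 97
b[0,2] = 57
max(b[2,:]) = 53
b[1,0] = -68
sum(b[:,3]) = -7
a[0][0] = 30.23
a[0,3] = -32.53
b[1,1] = 52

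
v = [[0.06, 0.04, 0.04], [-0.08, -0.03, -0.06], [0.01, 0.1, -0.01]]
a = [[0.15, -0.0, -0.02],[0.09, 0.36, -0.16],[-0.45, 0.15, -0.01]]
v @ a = [[-0.01, 0.02, -0.01], [0.01, -0.02, 0.01], [0.02, 0.03, -0.02]]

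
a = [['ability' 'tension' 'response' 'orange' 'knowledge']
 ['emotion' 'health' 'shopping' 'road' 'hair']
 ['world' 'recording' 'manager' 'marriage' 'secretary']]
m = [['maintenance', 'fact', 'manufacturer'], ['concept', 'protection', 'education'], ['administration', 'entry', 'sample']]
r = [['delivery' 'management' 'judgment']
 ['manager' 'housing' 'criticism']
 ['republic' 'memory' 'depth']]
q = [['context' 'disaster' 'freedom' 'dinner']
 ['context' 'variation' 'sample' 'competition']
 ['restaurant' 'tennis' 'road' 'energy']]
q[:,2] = ['freedom', 'sample', 'road']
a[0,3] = 'orange'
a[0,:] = ['ability', 'tension', 'response', 'orange', 'knowledge']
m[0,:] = ['maintenance', 'fact', 'manufacturer']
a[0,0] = 'ability'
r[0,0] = 'delivery'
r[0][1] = 'management'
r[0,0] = 'delivery'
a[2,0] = 'world'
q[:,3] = ['dinner', 'competition', 'energy']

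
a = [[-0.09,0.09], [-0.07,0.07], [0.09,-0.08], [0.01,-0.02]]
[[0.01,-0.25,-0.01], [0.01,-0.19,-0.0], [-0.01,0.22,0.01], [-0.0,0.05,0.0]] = a @ [[-0.00, 0.1, 0.0],  [0.13, -2.63, -0.07]]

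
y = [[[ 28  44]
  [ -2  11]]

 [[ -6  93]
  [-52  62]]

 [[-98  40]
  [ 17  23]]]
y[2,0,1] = 40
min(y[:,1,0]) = -52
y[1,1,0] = -52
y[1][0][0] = -6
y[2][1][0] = 17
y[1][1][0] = -52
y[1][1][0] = -52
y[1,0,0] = -6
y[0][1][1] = 11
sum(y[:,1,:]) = 59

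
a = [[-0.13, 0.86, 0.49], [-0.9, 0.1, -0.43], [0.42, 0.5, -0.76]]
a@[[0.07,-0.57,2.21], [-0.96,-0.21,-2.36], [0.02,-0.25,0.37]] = [[-0.82, -0.23, -2.14], [-0.17, 0.6, -2.38], [-0.47, -0.15, -0.53]]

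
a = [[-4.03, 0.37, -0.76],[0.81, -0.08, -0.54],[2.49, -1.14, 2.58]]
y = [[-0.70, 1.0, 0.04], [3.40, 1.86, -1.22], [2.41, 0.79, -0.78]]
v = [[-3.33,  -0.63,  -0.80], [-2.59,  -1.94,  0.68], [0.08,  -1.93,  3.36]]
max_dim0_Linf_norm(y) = 3.4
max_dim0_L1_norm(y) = 6.51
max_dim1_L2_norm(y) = 4.06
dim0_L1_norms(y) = [6.51, 3.65, 2.04]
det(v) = 7.70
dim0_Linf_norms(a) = [4.03, 1.14, 2.58]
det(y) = -0.02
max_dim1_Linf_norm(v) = 3.36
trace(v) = -1.91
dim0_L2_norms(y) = [4.23, 2.25, 1.45]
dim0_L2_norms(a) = [4.81, 1.2, 2.74]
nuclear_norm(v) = 9.09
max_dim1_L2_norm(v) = 3.88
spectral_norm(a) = 5.32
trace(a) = -1.53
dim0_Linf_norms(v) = [3.33, 1.94, 3.36]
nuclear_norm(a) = 7.50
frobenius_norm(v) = 6.17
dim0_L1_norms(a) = [7.33, 1.59, 3.88]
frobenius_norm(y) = 5.00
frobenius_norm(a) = 5.66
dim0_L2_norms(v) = [4.22, 2.81, 3.52]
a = v + y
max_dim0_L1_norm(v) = 6.0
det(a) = 2.59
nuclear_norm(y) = 6.11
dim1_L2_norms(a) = [4.12, 0.98, 3.76]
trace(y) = 0.38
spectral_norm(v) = 4.71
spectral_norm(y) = 4.84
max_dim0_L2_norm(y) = 4.23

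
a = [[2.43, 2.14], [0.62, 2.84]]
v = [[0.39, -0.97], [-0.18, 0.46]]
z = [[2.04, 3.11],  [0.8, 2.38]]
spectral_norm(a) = 4.14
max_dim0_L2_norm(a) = 3.56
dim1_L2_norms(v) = [1.05, 0.49]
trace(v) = 0.85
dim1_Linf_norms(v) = [0.97, 0.46]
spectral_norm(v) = 1.16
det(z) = 2.37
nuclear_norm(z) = 4.99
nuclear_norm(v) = 1.16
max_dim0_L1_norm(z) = 5.49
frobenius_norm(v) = 1.16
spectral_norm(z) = 4.46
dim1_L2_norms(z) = [3.72, 2.51]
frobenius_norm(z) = 4.49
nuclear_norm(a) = 5.48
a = z + v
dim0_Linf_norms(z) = [2.04, 3.11]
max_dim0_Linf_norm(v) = 0.97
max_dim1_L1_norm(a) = 4.57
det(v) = 0.00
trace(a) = 5.27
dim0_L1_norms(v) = [0.57, 1.43]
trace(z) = 4.42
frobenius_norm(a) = 4.35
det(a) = 5.57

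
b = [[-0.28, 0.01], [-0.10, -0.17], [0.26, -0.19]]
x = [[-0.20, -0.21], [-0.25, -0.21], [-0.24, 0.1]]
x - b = [[0.08, -0.22],[-0.15, -0.04],[-0.50, 0.29]]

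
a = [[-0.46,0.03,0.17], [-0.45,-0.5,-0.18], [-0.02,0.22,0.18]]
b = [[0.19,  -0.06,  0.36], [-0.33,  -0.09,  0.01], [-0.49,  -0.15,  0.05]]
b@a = [[-0.07, 0.11, 0.11],[0.19, 0.04, -0.04],[0.29, 0.07, -0.05]]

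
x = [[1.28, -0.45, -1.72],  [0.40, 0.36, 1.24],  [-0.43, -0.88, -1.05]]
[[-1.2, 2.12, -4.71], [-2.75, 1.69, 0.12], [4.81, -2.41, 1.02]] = x @ [[-2.63, 2.40, -2.43],[-3.89, 1.31, -1.57],[-0.24, 0.21, 1.34]]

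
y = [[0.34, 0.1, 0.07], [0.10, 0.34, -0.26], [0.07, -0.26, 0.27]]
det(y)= 0.000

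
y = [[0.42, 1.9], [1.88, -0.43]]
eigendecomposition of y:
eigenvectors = [[0.78, -0.63], [0.62, 0.78]]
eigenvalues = [1.93, -1.94]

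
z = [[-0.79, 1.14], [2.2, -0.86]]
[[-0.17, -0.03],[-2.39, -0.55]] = z@[[-1.57, -0.36], [-1.24, -0.28]]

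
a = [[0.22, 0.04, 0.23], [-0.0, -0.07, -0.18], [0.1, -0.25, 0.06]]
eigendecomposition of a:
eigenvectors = [[-0.85, 0.80, -0.38], [0.21, 0.42, 0.66], [-0.49, -0.43, 0.65]]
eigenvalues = [0.34, 0.12, -0.25]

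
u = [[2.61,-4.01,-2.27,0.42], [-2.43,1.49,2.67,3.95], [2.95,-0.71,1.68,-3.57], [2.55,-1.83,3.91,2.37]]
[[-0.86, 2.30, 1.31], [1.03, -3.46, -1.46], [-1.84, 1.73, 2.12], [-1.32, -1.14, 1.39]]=u @ [[-0.2, 0.29, 0.24], [0.23, -0.22, -0.31], [-0.22, -0.36, 0.20], [0.2, -0.37, -0.24]]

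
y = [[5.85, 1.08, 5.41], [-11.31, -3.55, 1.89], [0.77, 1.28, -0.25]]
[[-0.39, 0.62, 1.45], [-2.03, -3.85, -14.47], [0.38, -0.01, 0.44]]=y @ [[0.08, 0.39, 1.31], [0.21, -0.29, -0.64], [-0.2, -0.25, -1.02]]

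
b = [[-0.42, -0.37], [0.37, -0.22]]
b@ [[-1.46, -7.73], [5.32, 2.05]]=[[-1.36,2.49], [-1.71,-3.31]]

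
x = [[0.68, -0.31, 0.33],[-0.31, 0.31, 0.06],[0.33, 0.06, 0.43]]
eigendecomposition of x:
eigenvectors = [[0.83,-0.55,-0.12],  [-0.34,-0.66,0.68],  [0.45,0.52,0.73]]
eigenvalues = [0.99, 0.0, 0.43]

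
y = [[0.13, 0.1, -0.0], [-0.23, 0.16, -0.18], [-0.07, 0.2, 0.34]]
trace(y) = 0.63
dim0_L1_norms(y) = [0.43, 0.46, 0.52]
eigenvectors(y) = [[0.09-0.32j, (0.09+0.32j), (0.41+0j)], [0.76+0.00j, 0.76-0.00j, 0.49+0.00j], [-0.24-0.50j, (-0.24+0.5j), (-0.77+0j)]]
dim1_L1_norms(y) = [0.23, 0.57, 0.61]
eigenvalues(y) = [(0.19+0.22j), (0.19-0.22j), (0.25+0j)]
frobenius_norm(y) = 0.55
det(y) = 0.02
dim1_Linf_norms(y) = [0.13, 0.23, 0.34]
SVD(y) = [[0.10,-0.13,-0.99], [-0.26,0.95,-0.15], [0.96,0.27,0.06]] @ diag([0.406411885092131, 0.330199363975517, 0.1552345312294417]) @ [[0.01, 0.40, 0.92], [-0.77, 0.59, -0.24], [-0.64, -0.71, 0.31]]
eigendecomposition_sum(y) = [[-0.00+0.09j,(0.07-0.03j),(0.04+0.03j)], [-0.20+0.05j,(0.11+0.14j),(-0.04+0.11j)], [(0.09+0.12j),(0.06-0.12j),(0.09-0.01j)]] + [[(-0-0.09j), (0.07+0.03j), 0.04-0.03j],  [(-0.2-0.05j), (0.11-0.14j), -0.04-0.11j],  [0.09-0.12j, 0.06+0.12j, 0.09+0.01j]] + [[0.14-0.00j, -0.04+0.00j, (-0.09+0j)], [(0.16-0j), (-0.05+0j), (-0.11+0j)], [-0.26+0.00j, 0.08-0.00j, 0.17-0.00j]]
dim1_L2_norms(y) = [0.16, 0.33, 0.4]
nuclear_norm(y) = 0.89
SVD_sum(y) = [[0.00, 0.02, 0.04], [-0.0, -0.04, -0.1], [0.01, 0.15, 0.36]] + [[0.03, -0.02, 0.01],[-0.24, 0.19, -0.08],[-0.07, 0.05, -0.02]] + [[0.1,0.11,-0.05], [0.01,0.02,-0.01], [-0.01,-0.01,0.0]]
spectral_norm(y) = 0.41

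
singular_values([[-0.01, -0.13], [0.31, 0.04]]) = [0.31, 0.13]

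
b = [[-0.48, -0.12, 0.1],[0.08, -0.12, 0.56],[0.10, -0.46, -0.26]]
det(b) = -0.150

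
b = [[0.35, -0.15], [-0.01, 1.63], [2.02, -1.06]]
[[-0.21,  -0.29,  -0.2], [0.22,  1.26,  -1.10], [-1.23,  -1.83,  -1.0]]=b @ [[-0.54, -0.5, -0.85], [0.13, 0.77, -0.68]]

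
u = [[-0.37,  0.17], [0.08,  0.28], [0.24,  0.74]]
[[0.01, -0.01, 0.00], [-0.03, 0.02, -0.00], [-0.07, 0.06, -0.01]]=u@[[-0.07, 0.05, -0.01], [-0.07, 0.06, -0.01]]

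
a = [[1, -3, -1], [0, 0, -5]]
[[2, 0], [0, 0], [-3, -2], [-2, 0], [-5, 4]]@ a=[[2, -6, -2], [0, 0, 0], [-3, 9, 13], [-2, 6, 2], [-5, 15, -15]]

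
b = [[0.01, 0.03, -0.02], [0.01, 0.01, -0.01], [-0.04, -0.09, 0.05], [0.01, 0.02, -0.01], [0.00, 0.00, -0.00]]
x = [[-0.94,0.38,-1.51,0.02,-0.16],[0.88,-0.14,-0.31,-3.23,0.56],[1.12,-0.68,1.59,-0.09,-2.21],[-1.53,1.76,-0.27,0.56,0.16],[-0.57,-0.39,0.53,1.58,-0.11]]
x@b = [[0.06, 0.11, -0.06], [-0.01, -0.01, 0.0], [-0.06, -0.12, 0.06], [0.02, 0.01, -0.01], [-0.02, -0.04, 0.03]]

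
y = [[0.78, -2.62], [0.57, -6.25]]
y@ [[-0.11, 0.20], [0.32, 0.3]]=[[-0.92,  -0.63], [-2.06,  -1.76]]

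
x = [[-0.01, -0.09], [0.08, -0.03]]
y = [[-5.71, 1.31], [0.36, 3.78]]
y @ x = [[0.16, 0.47],[0.3, -0.15]]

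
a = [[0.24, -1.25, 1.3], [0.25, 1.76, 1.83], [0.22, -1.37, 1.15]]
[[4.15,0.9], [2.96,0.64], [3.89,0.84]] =a@[[-0.84, -0.18], [-0.84, -0.18], [2.54, 0.55]]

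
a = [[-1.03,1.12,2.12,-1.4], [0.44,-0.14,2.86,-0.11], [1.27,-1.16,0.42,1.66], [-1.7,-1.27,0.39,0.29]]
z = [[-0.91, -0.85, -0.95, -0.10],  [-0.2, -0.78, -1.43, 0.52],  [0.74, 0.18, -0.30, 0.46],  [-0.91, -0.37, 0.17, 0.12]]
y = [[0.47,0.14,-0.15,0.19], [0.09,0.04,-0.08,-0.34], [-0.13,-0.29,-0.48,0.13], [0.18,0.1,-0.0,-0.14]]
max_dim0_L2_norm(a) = 3.61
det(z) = -0.00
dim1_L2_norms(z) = [1.57, 1.72, 0.94, 1.0]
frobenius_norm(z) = 2.70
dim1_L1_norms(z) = [2.81, 2.93, 1.68, 1.57]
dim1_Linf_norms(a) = [2.12, 2.86, 1.66, 1.7]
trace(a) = -0.46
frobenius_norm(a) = 5.27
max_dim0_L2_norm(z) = 1.75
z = a @ y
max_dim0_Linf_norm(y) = 0.48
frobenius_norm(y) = 0.92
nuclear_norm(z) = 4.13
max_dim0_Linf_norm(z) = 1.43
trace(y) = -0.11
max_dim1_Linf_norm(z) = 1.43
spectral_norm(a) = 3.83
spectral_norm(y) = 0.62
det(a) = 5.15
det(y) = -0.00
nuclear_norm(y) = 1.56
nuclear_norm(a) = 9.11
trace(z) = -1.87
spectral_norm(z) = 2.25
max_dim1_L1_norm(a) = 5.67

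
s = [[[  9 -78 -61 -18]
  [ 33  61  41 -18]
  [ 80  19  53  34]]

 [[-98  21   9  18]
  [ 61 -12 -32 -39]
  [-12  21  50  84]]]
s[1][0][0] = -98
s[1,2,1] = 21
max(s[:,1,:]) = 61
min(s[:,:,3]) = -39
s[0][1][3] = -18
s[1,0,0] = -98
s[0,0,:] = [9, -78, -61, -18]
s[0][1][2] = 41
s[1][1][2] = -32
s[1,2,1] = 21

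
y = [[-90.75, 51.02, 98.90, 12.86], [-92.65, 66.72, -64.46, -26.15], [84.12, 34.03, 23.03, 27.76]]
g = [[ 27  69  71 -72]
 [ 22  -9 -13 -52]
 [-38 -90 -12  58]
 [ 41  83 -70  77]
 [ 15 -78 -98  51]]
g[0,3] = -72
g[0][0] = 27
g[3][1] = 83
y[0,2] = 98.9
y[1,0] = -92.65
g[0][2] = 71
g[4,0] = 15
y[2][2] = 23.03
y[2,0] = 84.12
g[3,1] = 83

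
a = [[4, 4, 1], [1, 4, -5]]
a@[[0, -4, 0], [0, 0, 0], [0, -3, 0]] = [[0, -19, 0], [0, 11, 0]]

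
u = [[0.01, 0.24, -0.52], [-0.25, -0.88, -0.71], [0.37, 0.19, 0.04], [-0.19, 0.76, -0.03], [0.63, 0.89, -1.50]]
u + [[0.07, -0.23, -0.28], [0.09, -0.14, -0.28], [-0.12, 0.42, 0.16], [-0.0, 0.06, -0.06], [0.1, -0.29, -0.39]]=[[0.08, 0.01, -0.80], [-0.16, -1.02, -0.99], [0.25, 0.61, 0.2], [-0.19, 0.82, -0.09], [0.73, 0.6, -1.89]]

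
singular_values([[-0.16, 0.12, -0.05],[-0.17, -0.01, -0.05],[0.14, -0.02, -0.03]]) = [0.29, 0.09, 0.06]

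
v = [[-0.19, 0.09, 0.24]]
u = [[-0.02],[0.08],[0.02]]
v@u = [[0.02]]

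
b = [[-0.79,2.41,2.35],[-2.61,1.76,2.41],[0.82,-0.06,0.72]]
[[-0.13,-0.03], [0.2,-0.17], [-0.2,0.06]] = b @[[-0.17, 0.07],[-0.03, 0.01],[-0.08, 0.0]]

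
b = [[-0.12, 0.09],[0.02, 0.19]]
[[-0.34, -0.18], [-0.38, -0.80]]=b@[[1.25,-1.50], [-2.11,-4.05]]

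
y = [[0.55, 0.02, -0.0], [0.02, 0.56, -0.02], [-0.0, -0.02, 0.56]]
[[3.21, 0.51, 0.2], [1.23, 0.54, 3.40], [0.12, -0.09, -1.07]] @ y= [[1.78, 0.35, 0.1], [0.69, 0.26, 1.89], [0.06, -0.03, -0.6]]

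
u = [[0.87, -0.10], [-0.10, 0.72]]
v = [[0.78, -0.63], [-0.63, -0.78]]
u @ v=[[0.74, -0.47], [-0.53, -0.5]]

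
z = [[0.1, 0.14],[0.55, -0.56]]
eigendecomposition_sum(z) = [[0.18,0.03], [0.13,0.02]] + [[-0.08, 0.11], [0.42, -0.58]]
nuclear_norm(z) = 0.95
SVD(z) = [[0.04, -1.0], [-1.00, -0.04]] @ diag([0.7855139239452644, 0.16931590382510858]) @ [[-0.69, 0.72], [-0.72, -0.69]]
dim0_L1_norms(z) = [0.65, 0.7]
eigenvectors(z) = [[0.81, -0.18],[0.59, 0.98]]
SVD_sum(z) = [[-0.02, 0.02], [0.55, -0.56]] + [[0.12, 0.12], [0.0, 0.00]]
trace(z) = -0.46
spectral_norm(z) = 0.79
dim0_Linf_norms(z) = [0.55, 0.56]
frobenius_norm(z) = 0.80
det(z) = -0.13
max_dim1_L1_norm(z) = 1.11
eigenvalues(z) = [0.2, -0.66]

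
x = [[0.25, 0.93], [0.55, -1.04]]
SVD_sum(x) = [[-0.17, 0.84], [0.23, -1.11]] + [[0.42, 0.09], [0.32, 0.07]]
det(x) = -0.77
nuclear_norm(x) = 1.96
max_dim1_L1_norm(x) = 1.59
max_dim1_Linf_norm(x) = 1.04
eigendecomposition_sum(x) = [[0.47,  0.27],[0.16,  0.09]] + [[-0.22, 0.66], [0.39, -1.13]]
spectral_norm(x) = 1.42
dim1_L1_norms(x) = [1.18, 1.59]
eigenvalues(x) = [0.57, -1.36]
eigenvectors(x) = [[0.95, -0.50], [0.32, 0.87]]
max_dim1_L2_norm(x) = 1.18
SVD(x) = [[-0.61, 0.8], [0.8, 0.61]] @ diag([1.4199646880462589, 0.543323370288534]) @ [[0.2, -0.98], [0.98, 0.2]]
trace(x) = -0.79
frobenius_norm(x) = 1.52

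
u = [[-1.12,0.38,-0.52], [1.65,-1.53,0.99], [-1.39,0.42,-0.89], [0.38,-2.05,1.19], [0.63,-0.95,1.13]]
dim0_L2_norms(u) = [2.54, 2.79, 2.18]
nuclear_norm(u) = 6.04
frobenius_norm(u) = 4.35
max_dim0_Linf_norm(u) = 2.05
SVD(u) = [[-0.28,0.41,0.07], [0.6,-0.19,-0.60], [-0.37,0.52,-0.37], [0.53,0.71,-0.05], [0.38,0.12,0.7]] @ diag([4.06541139488309, 1.4729296221332748, 0.5054785045845639]) @ [[0.55, -0.65, 0.52], [-0.79, -0.61, 0.08], [-0.27, 0.45, 0.85]]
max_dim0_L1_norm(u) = 5.33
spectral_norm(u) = 4.07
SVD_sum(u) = [[-0.63, 0.74, -0.6],  [1.34, -1.57, 1.27],  [-0.84, 0.97, -0.79],  [1.20, -1.39, 1.13],  [0.86, -1.00, 0.82]] + [[-0.48, -0.37, 0.05], [0.22, 0.17, -0.02], [-0.60, -0.47, 0.06], [-0.83, -0.64, 0.08], [-0.14, -0.11, 0.01]] + [[-0.01, 0.02, 0.03], [0.08, -0.14, -0.26], [0.05, -0.08, -0.16], [0.01, -0.01, -0.02], [-0.10, 0.16, 0.3]]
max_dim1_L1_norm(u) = 4.17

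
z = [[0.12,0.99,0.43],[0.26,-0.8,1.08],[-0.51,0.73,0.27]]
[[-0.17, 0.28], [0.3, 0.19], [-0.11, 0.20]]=z @ [[-0.03, 0.0], [-0.22, 0.16], [0.12, 0.29]]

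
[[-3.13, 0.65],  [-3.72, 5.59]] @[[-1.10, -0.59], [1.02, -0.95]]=[[4.11,1.23], [9.79,-3.12]]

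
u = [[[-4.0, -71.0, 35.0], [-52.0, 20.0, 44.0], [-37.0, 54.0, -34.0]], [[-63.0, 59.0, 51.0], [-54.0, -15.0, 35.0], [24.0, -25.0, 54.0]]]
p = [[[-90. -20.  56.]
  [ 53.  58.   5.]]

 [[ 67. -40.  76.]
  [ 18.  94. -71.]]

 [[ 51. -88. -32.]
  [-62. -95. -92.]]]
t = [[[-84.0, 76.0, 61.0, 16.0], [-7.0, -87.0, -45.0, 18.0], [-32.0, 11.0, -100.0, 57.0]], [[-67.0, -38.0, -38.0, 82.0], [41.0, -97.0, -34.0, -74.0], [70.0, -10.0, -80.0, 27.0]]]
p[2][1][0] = -62.0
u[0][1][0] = -52.0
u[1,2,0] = 24.0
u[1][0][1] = 59.0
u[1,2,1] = -25.0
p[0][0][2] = 56.0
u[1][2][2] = 54.0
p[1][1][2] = -71.0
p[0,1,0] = 53.0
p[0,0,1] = -20.0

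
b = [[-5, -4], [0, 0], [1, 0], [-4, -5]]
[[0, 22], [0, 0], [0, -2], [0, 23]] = b@[[0, -2], [0, -3]]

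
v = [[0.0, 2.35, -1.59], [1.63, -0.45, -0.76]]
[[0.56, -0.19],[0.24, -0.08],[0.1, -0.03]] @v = [[-0.31, 1.40, -0.75], [-0.13, 0.6, -0.32], [-0.05, 0.25, -0.14]]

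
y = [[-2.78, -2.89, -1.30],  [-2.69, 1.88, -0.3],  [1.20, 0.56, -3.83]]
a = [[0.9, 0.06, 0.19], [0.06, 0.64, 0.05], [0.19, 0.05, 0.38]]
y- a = [[-3.68, -2.95, -1.49], [-2.75, 1.24, -0.35], [1.01, 0.51, -4.21]]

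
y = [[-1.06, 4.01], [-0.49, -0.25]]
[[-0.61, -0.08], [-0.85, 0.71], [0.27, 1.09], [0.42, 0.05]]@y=[[0.69, -2.43],[0.55, -3.59],[-0.82, 0.81],[-0.47, 1.67]]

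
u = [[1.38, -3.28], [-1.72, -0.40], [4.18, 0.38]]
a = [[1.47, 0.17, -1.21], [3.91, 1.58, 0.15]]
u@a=[[-10.8, -4.95, -2.16], [-4.09, -0.92, 2.02], [7.63, 1.31, -5.0]]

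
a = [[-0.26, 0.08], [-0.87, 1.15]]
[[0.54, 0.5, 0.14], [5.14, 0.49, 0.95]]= a@[[-0.89, -2.33, -0.36], [3.8, -1.34, 0.55]]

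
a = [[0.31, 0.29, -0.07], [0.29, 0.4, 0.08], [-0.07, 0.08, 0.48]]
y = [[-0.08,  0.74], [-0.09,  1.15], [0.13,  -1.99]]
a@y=[[-0.06, 0.7],[-0.05, 0.52],[0.06, -0.91]]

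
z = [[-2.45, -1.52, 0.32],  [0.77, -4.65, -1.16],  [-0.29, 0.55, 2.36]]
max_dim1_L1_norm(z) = 6.58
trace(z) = -4.74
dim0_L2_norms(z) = [2.58, 4.92, 2.65]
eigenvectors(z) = [[0.81, 0.84, 0.12], [0.59, 0.54, -0.15], [-0.02, -0.01, 0.98]]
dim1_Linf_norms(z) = [2.45, 4.65, 2.36]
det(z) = 27.28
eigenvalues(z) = [-3.56, -3.42, 2.24]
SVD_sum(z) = [[0.05, -1.19, -0.39], [0.18, -4.56, -1.49], [-0.05, 1.2, 0.39]] + [[-2.04, -0.52, 1.33], [0.23, 0.06, -0.15], [-1.13, -0.29, 0.74]] + [[-0.46, 0.19, -0.63], [0.35, -0.14, 0.49], [0.89, -0.36, 1.22]]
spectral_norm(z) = 5.13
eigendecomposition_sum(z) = [[24.39, -38.6, -8.88], [17.77, -28.12, -6.47], [-0.46, 0.72, 0.17]] + [[-26.83, 37.06, 8.93], [-17.01, 23.50, 5.66], [0.27, -0.38, -0.09]] + [[-0.01,0.02,0.27], [0.02,-0.03,-0.35], [-0.11,0.21,2.29]]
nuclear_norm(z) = 9.85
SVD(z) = [[0.24, 0.87, 0.43], [0.94, -0.1, -0.33], [-0.25, 0.48, -0.84]] @ diag([5.12515753744937, 2.8667747758869, 1.8565728104937094]) @ [[0.04, -0.95, -0.31], [-0.82, -0.21, 0.53], [-0.57, 0.23, -0.79]]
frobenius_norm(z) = 6.16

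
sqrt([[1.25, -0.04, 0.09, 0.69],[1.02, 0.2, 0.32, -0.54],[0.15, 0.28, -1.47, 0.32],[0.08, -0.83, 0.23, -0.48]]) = [[(1.14+0.07j), (-0.01-0.12j), (0.07-0.04j), (0.35-0.19j)], [(0.5-0.14j), (0.64+0.29j), 0.06-0.13j, (-0.27+0.45j)], [0.11-0.04j, 0.03-0.14j, (0.01+1.2j), 0.01-0.12j], [0.05-0.21j, (-0.41+0.43j), (-0.02-0.11j), 0.29+0.67j]]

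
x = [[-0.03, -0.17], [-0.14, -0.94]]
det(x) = 0.004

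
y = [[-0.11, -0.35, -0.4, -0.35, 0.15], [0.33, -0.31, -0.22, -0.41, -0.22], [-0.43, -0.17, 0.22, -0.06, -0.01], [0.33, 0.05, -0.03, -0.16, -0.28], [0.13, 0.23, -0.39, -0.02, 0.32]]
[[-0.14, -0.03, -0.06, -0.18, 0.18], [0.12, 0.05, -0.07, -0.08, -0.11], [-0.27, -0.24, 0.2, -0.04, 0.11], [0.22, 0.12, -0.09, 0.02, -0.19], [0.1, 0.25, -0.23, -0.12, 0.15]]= y @ [[0.44, 0.27, -0.15, 0.07, -0.23],[0.27, 0.42, -0.26, -0.11, 0.04],[-0.15, -0.26, 0.43, 0.00, 0.05],[0.07, -0.11, 0.0, 0.49, -0.29],[-0.23, 0.04, 0.05, -0.29, 0.58]]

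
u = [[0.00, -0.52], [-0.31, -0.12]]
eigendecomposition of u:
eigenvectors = [[0.83, 0.74], [-0.55, 0.67]]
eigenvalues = [0.35, -0.47]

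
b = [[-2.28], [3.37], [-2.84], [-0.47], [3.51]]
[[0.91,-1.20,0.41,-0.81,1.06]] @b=[[-3.18]]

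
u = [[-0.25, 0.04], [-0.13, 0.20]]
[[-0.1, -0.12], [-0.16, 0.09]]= u @ [[0.31,0.61], [-0.61,0.87]]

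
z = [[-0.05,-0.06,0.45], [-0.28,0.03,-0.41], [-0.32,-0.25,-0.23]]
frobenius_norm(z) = 0.82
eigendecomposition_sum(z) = [[(-0.03+0.23j), (0.02+0.12j), 0.18+0.06j], [-0.14-0.11j, (-0.09-0.04j), (-0.11+0.09j)], [-0.16-0.13j, -0.10-0.05j, (-0.13+0.11j)]] + [[(-0.03-0.23j), 0.02-0.12j, (0.18-0.06j)],[(-0.14+0.11j), -0.09+0.04j, -0.11-0.09j],[-0.16+0.13j, (-0.1+0.05j), -0.13-0.11j]] + [[0.00-0.00j, -0.10-0.00j, 0.09-0.00j], [(-0+0j), 0.21+0.00j, -0.18+0.00j], [0.00-0.00j, -0.04-0.00j, (0.04-0j)]]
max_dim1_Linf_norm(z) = 0.45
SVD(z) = [[0.51, 0.71, -0.49], [-0.68, -0.02, -0.73], [-0.53, 0.7, 0.47]] @ diag([0.7168941505780174, 0.3750088306269084, 0.13867643570146293]) @ [[0.47, 0.11, 0.88], [-0.68, -0.58, 0.44], [0.56, -0.8, -0.19]]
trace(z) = -0.25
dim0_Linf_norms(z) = [0.32, 0.25, 0.45]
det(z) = 0.04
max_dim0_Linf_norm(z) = 0.45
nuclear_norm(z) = 1.23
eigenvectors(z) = [[(0.64+0j), (0.64-0j), (0.44+0j)], [-0.27+0.42j, (-0.27-0.42j), (-0.88+0j)], [(-0.32+0.48j), -0.32-0.48j, 0.17+0.00j]]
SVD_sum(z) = [[0.17, 0.04, 0.32], [-0.23, -0.06, -0.43], [-0.18, -0.04, -0.33]] + [[-0.18, -0.16, 0.12],[0.0, 0.0, -0.0],[-0.18, -0.15, 0.12]] + [[-0.04, 0.05, 0.01],[-0.06, 0.08, 0.02],[0.04, -0.05, -0.01]]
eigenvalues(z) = [(-0.25+0.3j), (-0.25-0.3j), (0.25+0j)]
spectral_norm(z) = 0.72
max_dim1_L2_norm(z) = 0.5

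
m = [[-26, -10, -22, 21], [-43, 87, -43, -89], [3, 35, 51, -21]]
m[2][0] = 3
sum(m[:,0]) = -66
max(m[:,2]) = 51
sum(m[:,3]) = -89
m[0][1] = -10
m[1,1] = 87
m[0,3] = 21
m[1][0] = -43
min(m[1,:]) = -89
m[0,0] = -26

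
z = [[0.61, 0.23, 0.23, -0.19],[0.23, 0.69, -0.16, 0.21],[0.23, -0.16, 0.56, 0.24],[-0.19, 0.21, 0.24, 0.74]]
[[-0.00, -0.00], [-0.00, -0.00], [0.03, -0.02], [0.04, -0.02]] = z@[[-0.01,  0.00], [-0.0,  0.0], [0.04,  -0.02], [0.04,  -0.02]]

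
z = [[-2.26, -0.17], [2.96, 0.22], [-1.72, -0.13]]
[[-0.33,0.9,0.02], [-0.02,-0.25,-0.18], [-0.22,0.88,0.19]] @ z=[[3.38, 0.25], [-0.39, -0.03], [2.78, 0.21]]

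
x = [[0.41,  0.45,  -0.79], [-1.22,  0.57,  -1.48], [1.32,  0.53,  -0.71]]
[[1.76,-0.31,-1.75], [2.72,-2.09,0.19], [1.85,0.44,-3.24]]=x@[[0.08, 0.61, -1.82], [1.52, 1.09, 0.52], [-1.32, 1.33, 1.57]]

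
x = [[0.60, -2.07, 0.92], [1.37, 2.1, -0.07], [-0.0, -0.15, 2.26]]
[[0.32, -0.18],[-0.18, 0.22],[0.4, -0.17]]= x @ [[-0.00, 0.05],[-0.08, 0.07],[0.17, -0.07]]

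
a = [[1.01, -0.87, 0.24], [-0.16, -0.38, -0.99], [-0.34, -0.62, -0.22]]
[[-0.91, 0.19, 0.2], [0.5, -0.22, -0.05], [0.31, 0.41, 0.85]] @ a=[[-1.02, 0.6, -0.45], [0.56, -0.32, 0.35], [-0.04, -0.95, -0.52]]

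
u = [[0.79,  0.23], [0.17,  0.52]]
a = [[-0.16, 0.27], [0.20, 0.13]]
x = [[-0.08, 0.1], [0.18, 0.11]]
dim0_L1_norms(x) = [0.26, 0.21]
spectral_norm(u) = 0.90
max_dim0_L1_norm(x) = 0.26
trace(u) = 1.31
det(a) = -0.07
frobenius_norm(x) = 0.25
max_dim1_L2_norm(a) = 0.31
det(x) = -0.03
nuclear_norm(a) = 0.55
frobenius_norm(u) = 0.99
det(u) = 0.37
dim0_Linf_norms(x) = [0.18, 0.11]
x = a @ u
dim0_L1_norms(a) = [0.36, 0.4]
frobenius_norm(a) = 0.39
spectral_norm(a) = 0.31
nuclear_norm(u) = 1.31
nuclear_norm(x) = 0.34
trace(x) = 0.03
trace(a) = -0.03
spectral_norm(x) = 0.21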